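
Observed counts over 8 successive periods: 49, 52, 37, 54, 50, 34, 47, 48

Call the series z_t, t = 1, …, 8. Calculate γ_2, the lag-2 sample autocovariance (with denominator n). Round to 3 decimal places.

Mean z̄ = (49 + 52 + 37 + 54 + 50 + 34 + 47 + 48)/8 = 46.3750
Σ_{t=1}^{6}(z_t−z̄)(z_{t+2}−z̄) = -127.9063
γ_2 = -127.9063 / 8 = -15.988

-15.988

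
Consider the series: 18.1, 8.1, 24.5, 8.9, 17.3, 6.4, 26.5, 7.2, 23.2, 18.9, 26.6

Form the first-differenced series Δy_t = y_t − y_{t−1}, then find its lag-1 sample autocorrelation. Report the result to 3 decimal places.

First differences Δy: -10.0, 16.4, -15.6, 8.4, -10.9, 20.1, -19.3, 16.0, -4.3, 7.7
Mean of differences = 0.8500
Numerator Σ(Δy_t−Δȳ)(Δy_{t+1}−Δȳ) = -1670.0725
Denominator Σ(Δy_t−Δȳ)² = 1904.7450
r_1(Δy) = -1670.0725 / 1904.7450 = -0.877

-0.877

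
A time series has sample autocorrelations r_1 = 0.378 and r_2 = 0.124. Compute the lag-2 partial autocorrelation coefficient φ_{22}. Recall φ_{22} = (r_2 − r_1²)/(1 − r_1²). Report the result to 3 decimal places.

-0.022

φ_{22} = (r_2 − r_1²) / (1 − r_1²)
r_1² = (0.378)² = 0.142884
Numerator = 0.124 − 0.1429 = -0.0189; denominator = 1 − 0.1429 = 0.8571
φ_{22} = -0.0189 / 0.8571 = -0.022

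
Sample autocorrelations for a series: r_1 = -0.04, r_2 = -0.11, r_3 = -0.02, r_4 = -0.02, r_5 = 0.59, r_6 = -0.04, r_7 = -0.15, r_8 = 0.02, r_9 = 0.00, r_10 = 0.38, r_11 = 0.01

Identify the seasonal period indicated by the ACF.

5

The largest autocorrelation is r_5 = 0.59, with a weaker echo at lag 10 (0.38); the remaining lags stay at or below 0.02.
The dominant spike at lag 5 indicates a seasonal period of 5.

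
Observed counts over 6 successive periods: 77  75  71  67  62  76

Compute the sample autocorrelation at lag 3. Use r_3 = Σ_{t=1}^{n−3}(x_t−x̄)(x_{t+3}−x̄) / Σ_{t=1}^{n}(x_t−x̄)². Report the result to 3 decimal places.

-0.348

Mean x̄ = (77 + 75 + 71 + 67 + 62 + 76)/6 = 71.3333
Deviations from mean: 5.6667, 3.6667, -0.3333, -4.3333, -9.3333, 4.6667
Σ(x_t−x̄)(x_{t+3}−x̄) = (-24.5556) + (-34.2222) + (-1.5556) = -60.3333
Denominator Σ(x_t−x̄)² = 173.3333
r_3 = -60.3333 / 173.3333 = -0.348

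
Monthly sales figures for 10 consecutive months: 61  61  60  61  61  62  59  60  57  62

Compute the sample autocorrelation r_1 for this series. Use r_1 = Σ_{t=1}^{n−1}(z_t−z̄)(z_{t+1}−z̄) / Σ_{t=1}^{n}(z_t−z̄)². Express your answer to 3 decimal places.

Mean z̄ = (61 + 61 + 60 + 61 + 61 + 62 + 59 + 60 + 57 + 62)/10 = 60.4000
Numerator Σ_{t=1}^{9}(z_t−z̄)(z_{t+1}−z̄) = -4.5600
Denominator Σ(z_t−z̄)² = 20.4000
r_1 = -4.5600 / 20.4000 = -0.224

-0.224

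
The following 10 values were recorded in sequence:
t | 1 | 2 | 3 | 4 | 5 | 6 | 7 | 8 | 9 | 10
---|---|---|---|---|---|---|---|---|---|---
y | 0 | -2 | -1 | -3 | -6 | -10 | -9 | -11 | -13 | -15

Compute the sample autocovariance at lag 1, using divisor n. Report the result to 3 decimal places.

17.600

Mean ȳ = (0 − 2 − 1 − 3 − 6 − 10 − 9 − 11 − 13 − 15)/10 = -7.0000
Σ_{t=1}^{9}(y_t−ȳ)(y_{t+1}−ȳ) = 176.0000
γ_1 = 176.0000 / 10 = 17.600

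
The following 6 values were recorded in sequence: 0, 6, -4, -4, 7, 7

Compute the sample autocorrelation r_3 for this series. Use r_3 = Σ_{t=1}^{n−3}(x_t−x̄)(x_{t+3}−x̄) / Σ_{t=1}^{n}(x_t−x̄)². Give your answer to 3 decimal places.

Mean x̄ = (0 + 6 − 4 − 4 + 7 + 7)/6 = 2.0000
Σ(x_t−x̄)(x_{t+3}−x̄) = (12.0000) + (20.0000) + (-30.0000) = 2.0000
Denominator Σ(x_t−x̄)² = 142.0000
r_3 = 2.0000 / 142.0000 = 0.014

0.014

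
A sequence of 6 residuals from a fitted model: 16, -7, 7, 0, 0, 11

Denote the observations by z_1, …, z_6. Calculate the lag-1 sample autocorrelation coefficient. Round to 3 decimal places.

-0.513

Mean z̄ = (16 − 7 + 7 + 0 + 0 + 11)/6 = 4.5000
Deviations from mean: 11.5000, -11.5000, 2.5000, -4.5000, -4.5000, 6.5000
Numerator Σ_{t=1}^{5}(z_t−z̄)(z_{t+1}−z̄) = -181.2500
Denominator Σ(z_t−z̄)² = 353.5000
r_1 = -181.2500 / 353.5000 = -0.513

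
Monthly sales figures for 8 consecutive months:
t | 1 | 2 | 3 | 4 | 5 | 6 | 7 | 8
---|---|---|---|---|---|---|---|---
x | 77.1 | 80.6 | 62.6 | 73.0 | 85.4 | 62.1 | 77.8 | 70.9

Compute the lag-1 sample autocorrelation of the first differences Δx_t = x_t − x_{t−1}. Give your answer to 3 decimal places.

-0.621

First differences Δx: 3.5, -18.0, 10.4, 12.4, -23.3, 15.7, -6.9
Mean of differences = -0.8857
Numerator Σ(Δx_t−Δx̄)(Δx_{t+1}−Δx̄) = -887.5645
Denominator Σ(Δx_t−Δx̄)² = 1429.6686
r_1(Δx) = -887.5645 / 1429.6686 = -0.621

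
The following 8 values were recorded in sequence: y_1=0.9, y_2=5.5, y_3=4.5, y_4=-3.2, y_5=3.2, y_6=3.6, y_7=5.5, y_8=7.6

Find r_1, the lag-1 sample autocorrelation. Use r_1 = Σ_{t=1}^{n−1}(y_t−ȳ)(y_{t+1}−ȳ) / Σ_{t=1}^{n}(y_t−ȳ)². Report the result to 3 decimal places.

0.005

Mean ȳ = (0.9 + 5.5 + 4.5 − 3.2 + 3.2 + 3.6 + 5.5 + 7.6)/8 = 3.4500
Deviations from mean: -2.5500, 2.0500, 1.0500, -6.6500, -0.2500, 0.1500, 2.0500, 4.1500
Σ(y_t−ȳ)(y_{t+1}−ȳ) = (-5.2275) + (2.1525) + (-6.9825) + (1.6625) + (-0.0375) + (0.3075) + (8.5075) = 0.3825
Denominator Σ(y_t−ȳ)² = 77.5400
r_1 = 0.3825 / 77.5400 = 0.005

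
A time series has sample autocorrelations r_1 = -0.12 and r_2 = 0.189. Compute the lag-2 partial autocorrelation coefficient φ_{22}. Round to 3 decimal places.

φ_{22} = (r_2 − r_1²) / (1 − r_1²)
r_1² = (-0.12)² = 0.0144
Numerator = 0.189 − 0.0144 = 0.1746; denominator = 1 − 0.0144 = 0.9856
φ_{22} = 0.1746 / 0.9856 = 0.177

0.177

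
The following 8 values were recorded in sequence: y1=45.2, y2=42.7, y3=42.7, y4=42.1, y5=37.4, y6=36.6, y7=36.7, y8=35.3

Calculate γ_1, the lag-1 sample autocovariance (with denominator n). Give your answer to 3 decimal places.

Mean ȳ = (45.2 + 42.7 + 42.7 + 42.1 + 37.4 + 36.6 + 36.7 + 35.3)/8 = 39.8375
Σ_{t=1}^{7}(y_t−ȳ)(y_{t+1}−ȳ) = 56.7911
γ_1 = 56.7911 / 8 = 7.099

7.099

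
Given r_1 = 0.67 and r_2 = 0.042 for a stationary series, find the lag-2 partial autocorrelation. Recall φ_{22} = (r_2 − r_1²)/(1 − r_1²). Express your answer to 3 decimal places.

-0.738

φ_{22} = (r_2 − r_1²) / (1 − r_1²)
r_1² = (0.67)² = 0.4489
Numerator = 0.042 − 0.4489 = -0.4069; denominator = 1 − 0.4489 = 0.5511
φ_{22} = -0.4069 / 0.5511 = -0.738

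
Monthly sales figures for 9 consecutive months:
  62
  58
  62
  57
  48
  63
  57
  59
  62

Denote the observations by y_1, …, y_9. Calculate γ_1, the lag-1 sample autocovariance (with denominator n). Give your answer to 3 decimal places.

-5.012

Mean ȳ = (62 + 58 + 62 + 57 + 48 + 63 + 57 + 59 + 62)/9 = 58.6667
Σ_{t=1}^{8}(y_t−ȳ)(y_{t+1}−ȳ) = -45.1111
γ_1 = -45.1111 / 9 = -5.012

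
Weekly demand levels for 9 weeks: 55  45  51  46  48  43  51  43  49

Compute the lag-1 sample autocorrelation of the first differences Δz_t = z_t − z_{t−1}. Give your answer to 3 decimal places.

-0.756

First differences Δz: -10, 6, -5, 2, -5, 8, -8, 6
Mean of differences = -0.7500
Numerator Σ(Δz_t−Δz̄)(Δz_{t+1}−Δz̄) = -264.0625
Denominator Σ(Δz_t−Δz̄)² = 349.5000
r_1(Δz) = -264.0625 / 349.5000 = -0.756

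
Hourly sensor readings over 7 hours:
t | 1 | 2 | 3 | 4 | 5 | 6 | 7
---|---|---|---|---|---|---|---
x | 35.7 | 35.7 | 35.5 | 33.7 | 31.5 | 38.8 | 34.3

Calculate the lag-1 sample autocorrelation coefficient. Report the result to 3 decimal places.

-0.373

Mean x̄ = (35.7 + 35.7 + 35.5 + 33.7 + 31.5 + 38.8 + 34.3)/7 = 35.0286
Deviations from mean: 0.6714, 0.6714, 0.4714, -1.3286, -3.5286, 3.7714, -0.7286
Σ(x_t−x̄)(x_{t+1}−x̄) = (0.4508) + (0.3165) + (-0.6263) + (4.6880) + (-13.3078) + (-2.7478) = -11.2265
Denominator Σ(x_t−x̄)² = 30.0943
r_1 = -11.2265 / 30.0943 = -0.373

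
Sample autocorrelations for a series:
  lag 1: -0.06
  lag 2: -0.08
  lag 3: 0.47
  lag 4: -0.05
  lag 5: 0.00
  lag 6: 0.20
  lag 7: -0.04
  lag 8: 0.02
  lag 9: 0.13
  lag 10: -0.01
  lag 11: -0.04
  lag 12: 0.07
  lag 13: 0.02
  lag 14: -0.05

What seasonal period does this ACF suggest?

The largest autocorrelation is r_3 = 0.47, with a weaker echo at lag 6 (0.20); the remaining lags stay at or below 0.13.
The dominant spike at lag 3 indicates a seasonal period of 3.

3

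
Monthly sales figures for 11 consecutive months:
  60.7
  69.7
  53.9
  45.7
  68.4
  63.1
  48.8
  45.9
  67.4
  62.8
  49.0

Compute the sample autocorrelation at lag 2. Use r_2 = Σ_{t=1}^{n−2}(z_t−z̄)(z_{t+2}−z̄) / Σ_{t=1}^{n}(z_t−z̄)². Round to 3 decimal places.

Mean z̄ = (60.7 + 69.7 + 53.9 + 45.7 + 68.4 + 63.1 + 48.8 + 45.9 + 67.4 + 62.8 + 49.0)/11 = 57.7636
Numerator Σ_{t=1}^{9}(z_t−z̄)(z_{t+2}−z̄) = -650.0372
Denominator Σ(z_t−z̄)² = 869.2855
r_2 = -650.0372 / 869.2855 = -0.748

-0.748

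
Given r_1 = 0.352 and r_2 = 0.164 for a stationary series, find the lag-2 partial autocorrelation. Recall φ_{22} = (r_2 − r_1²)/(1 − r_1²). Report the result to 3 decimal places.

φ_{22} = (r_2 − r_1²) / (1 − r_1²)
r_1² = (0.352)² = 0.123904
Numerator = 0.164 − 0.1239 = 0.0401; denominator = 1 − 0.1239 = 0.8761
φ_{22} = 0.0401 / 0.8761 = 0.046

0.046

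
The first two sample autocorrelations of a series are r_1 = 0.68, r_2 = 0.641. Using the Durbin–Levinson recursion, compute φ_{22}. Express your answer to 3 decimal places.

0.332

φ_{22} = (r_2 − r_1²) / (1 − r_1²)
r_1² = (0.68)² = 0.4624
Numerator = 0.641 − 0.4624 = 0.1786; denominator = 1 − 0.4624 = 0.5376
φ_{22} = 0.1786 / 0.5376 = 0.332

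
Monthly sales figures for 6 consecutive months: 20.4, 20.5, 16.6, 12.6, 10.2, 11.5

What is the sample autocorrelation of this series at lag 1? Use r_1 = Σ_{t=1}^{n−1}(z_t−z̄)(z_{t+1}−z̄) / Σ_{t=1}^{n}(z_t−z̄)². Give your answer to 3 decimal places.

0.614

Mean z̄ = (20.4 + 20.5 + 16.6 + 12.6 + 10.2 + 11.5)/6 = 15.3000
Numerator Σ_{t=1}^{5}(z_t−z̄)(z_{t+1}−z̄) = 62.9200
Denominator Σ(z_t−z̄)² = 102.4800
r_1 = 62.9200 / 102.4800 = 0.614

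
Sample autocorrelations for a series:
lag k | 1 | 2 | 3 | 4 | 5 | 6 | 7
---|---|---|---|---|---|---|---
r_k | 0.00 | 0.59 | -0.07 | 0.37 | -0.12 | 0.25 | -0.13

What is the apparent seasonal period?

The largest autocorrelation is r_2 = 0.59, with weaker echoes at lags 4 (0.37) and 6 (0.25); the remaining lags stay at or below 0.00.
The dominant spike at lag 2 indicates a seasonal period of 2.

2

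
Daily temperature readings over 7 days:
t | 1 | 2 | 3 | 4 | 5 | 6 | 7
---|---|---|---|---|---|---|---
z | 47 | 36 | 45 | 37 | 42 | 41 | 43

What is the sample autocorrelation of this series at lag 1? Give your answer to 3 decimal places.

Mean z̄ = (47 + 36 + 45 + 37 + 42 + 41 + 43)/7 = 41.5714
Deviations from mean: 5.4286, -5.5714, 3.4286, -4.5714, 0.4286, -0.5714, 1.4286
Numerator Σ_{t=1}^{6}(z_t−z̄)(z_{t+1}−z̄) = -68.0408
Denominator Σ(z_t−z̄)² = 95.7143
r_1 = -68.0408 / 95.7143 = -0.711

-0.711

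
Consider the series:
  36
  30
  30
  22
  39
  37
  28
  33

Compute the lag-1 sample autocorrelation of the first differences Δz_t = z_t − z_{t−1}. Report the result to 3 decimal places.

-0.398

First differences Δz: -6, 0, -8, 17, -2, -9, 5
Mean of differences = -0.4286
Numerator Σ(Δz_t−Δz̄)(Δz_{t+1}−Δz̄) = -198.0408
Denominator Σ(Δz_t−Δz̄)² = 497.7143
r_1(Δz) = -198.0408 / 497.7143 = -0.398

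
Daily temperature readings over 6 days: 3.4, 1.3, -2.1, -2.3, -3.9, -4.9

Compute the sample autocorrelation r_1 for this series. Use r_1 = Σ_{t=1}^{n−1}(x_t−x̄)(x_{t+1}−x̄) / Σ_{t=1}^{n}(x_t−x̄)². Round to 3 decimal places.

Mean x̄ = (3.4 + 1.3 − 2.1 − 2.3 − 3.9 − 4.9)/6 = -1.4167
Deviations from mean: 4.8167, 2.7167, -0.6833, -0.8833, -2.4833, -3.4833
Σ(x_t−x̄)(x_{t+1}−x̄) = (13.0853) + (-1.8564) + (0.6036) + (2.1936) + (8.6503) = 22.6764
Denominator Σ(x_t−x̄)² = 50.1283
r_1 = 22.6764 / 50.1283 = 0.452

0.452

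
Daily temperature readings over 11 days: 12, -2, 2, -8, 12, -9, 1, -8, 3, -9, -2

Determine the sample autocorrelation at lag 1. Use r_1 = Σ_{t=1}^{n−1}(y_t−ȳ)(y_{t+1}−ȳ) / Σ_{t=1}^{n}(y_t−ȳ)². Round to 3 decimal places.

Mean ȳ = (12 − 2 + 2 − 8 + 12 − 9 + 1 − 8 + 3 − 9 − 2)/11 = -0.7273
Numerator Σ_{t=1}^{10}(y_t−ȳ)(y_{t+1}−ȳ) = -311.6198
Denominator Σ(y_t−ȳ)² = 594.1818
r_1 = -311.6198 / 594.1818 = -0.524

-0.524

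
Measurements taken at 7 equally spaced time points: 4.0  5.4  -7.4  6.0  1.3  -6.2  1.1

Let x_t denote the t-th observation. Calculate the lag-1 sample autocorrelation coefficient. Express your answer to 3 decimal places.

-0.399

Mean x̄ = (4.0 + 5.4 − 7.4 + 6.0 + 1.3 − 6.2 + 1.1)/7 = 0.6000
Deviations from mean: 3.4000, 4.8000, -8.0000, 5.4000, 0.7000, -6.8000, 0.5000
Numerator Σ_{t=1}^{6}(x_t−x̄)(x_{t+1}−x̄) = -69.6600
Denominator Σ(x_t−x̄)² = 174.7400
r_1 = -69.6600 / 174.7400 = -0.399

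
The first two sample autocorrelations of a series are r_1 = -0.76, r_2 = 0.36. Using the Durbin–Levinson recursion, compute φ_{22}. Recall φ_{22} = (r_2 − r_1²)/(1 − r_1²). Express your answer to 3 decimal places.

φ_{22} = (r_2 − r_1²) / (1 − r_1²)
r_1² = (-0.76)² = 0.5776
Numerator = 0.36 − 0.5776 = -0.2176; denominator = 1 − 0.5776 = 0.4224
φ_{22} = -0.2176 / 0.4224 = -0.515

-0.515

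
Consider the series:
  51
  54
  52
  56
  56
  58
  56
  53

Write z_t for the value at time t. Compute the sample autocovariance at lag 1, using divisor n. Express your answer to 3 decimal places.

1.219

Mean z̄ = (51 + 54 + 52 + 56 + 56 + 58 + 56 + 53)/8 = 54.5000
Deviations: -3.5000, -0.5000, -2.5000, 1.5000, 1.5000, 3.5000, 1.5000, -1.5000
Σ_{t=1}^{7}(z_t−z̄)(z_{t+1}−z̄) = 9.7500
γ_1 = 9.7500 / 8 = 1.219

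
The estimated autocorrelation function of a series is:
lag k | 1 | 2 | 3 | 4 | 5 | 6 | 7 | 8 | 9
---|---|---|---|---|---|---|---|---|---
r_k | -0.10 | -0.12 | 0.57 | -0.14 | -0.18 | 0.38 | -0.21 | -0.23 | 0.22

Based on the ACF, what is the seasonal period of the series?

The largest autocorrelation is r_3 = 0.57, with weaker echoes at lags 6 (0.38) and 9 (0.22); the remaining lags stay at or below -0.10.
The dominant spike at lag 3 indicates a seasonal period of 3.

3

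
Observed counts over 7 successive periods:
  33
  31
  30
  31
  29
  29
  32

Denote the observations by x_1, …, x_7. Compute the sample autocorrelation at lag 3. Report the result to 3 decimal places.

Mean x̄ = (33 + 31 + 30 + 31 + 29 + 29 + 32)/7 = 30.7143
Deviations from mean: 2.2857, 0.2857, -0.7143, 0.2857, -1.7143, -1.7143, 1.2857
Σ(x_t−x̄)(x_{t+3}−x̄) = (0.6531) + (-0.4898) + (1.2245) + (0.3673) = 1.7551
Denominator Σ(x_t−x̄)² = 13.4286
r_3 = 1.7551 / 13.4286 = 0.131

0.131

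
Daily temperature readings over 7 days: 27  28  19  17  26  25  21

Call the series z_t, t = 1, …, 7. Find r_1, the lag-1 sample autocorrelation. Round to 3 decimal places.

0.072

Mean z̄ = (27 + 28 + 19 + 17 + 26 + 25 + 21)/7 = 23.2857
Deviations from mean: 3.7143, 4.7143, -4.2857, -6.2857, 2.7143, 1.7143, -2.2857
Σ(z_t−z̄)(z_{t+1}−z̄) = (17.5102) + (-20.2041) + (26.9388) + (-17.0612) + (4.6531) + (-3.9184) = 7.9184
Denominator Σ(z_t−z̄)² = 109.4286
r_1 = 7.9184 / 109.4286 = 0.072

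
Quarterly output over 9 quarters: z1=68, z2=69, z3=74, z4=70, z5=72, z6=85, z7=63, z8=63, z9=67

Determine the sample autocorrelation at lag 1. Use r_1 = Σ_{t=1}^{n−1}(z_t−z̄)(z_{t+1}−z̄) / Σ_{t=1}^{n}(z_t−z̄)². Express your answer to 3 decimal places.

-0.022

Mean z̄ = (68 + 69 + 74 + 70 + 72 + 85 + 63 + 63 + 67)/9 = 70.1111
Numerator Σ_{t=1}^{8}(z_t−z̄)(z_{t+1}−z̄) = -7.6790
Denominator Σ(z_t−z̄)² = 356.8889
r_1 = -7.6790 / 356.8889 = -0.022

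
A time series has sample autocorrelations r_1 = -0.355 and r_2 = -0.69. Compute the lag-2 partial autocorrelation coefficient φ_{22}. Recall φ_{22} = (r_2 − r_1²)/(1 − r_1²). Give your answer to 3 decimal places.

-0.934

φ_{22} = (r_2 − r_1²) / (1 − r_1²)
r_1² = (-0.355)² = 0.126025
Numerator = -0.69 − 0.1260 = -0.8160; denominator = 1 − 0.1260 = 0.8740
φ_{22} = -0.8160 / 0.8740 = -0.934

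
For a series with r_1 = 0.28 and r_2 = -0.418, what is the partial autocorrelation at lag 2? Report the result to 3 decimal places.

φ_{22} = (r_2 − r_1²) / (1 − r_1²)
r_1² = (0.28)² = 0.0784
Numerator = -0.418 − 0.0784 = -0.4964; denominator = 1 − 0.0784 = 0.9216
φ_{22} = -0.4964 / 0.9216 = -0.539

-0.539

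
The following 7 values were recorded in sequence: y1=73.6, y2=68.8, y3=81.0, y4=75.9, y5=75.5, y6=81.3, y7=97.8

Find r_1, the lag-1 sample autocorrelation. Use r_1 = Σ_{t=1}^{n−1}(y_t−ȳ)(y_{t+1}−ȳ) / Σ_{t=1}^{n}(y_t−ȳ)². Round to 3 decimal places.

Mean ȳ = (73.6 + 68.8 + 81.0 + 75.9 + 75.5 + 81.3 + 97.8)/7 = 79.1286
Σ(y_t−ȳ)(y_{t+1}−ȳ) = (57.1022) + (-19.3292) + (-6.0420) + (11.7151) + (-7.8792) + (40.5437) = 76.1106
Denominator Σ(y_t−ȳ)² = 517.6743
r_1 = 76.1106 / 517.6743 = 0.147

0.147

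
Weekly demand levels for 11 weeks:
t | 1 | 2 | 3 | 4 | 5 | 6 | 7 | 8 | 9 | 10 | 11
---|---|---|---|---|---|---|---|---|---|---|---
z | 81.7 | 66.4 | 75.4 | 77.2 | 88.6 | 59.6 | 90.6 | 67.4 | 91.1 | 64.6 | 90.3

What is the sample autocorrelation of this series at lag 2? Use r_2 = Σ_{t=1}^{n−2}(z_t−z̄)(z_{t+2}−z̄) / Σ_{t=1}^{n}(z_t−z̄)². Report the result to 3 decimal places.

Mean z̄ = (81.7 + 66.4 + 75.4 + 77.2 + 88.6 + 59.6 + 90.6 + 67.4 + 91.1 + 64.6 + 90.3)/11 = 77.5364
Numerator Σ_{t=1}^{9}(z_t−z̄)(z_{t+2}−z̄) = 785.0283
Denominator Σ(z_t−z̄)² = 1377.7855
r_2 = 785.0283 / 1377.7855 = 0.570

0.570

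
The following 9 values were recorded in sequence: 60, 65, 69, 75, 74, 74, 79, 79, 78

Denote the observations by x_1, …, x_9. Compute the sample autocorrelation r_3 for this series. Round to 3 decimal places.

Mean x̄ = (60 + 65 + 69 + 75 + 74 + 74 + 79 + 79 + 78)/9 = 72.5556
Σ(x_t−x̄)(x_{t+3}−x̄) = (-30.6914) + (-10.9136) + (-5.1358) + (15.7531) + (9.3086) + (7.8642) = -13.8148
Denominator Σ(x_t−x̄)² = 350.2222
r_3 = -13.8148 / 350.2222 = -0.039

-0.039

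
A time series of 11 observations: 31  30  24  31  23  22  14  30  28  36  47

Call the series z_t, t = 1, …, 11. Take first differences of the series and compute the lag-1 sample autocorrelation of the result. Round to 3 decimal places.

First differences Δz: -1, -6, 7, -8, -1, -8, 16, -2, 8, 11
Mean of differences = 1.6000
Numerator Σ(Δz_t−Δz̄)(Δz_{t+1}−Δz̄) = -176.1600
Denominator Σ(Δz_t−Δz̄)² = 634.4000
r_1(Δz) = -176.1600 / 634.4000 = -0.278

-0.278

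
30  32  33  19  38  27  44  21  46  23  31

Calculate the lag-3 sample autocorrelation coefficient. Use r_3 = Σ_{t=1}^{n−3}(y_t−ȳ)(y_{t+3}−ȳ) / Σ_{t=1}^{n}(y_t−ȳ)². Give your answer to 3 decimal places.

Mean ȳ = (30 + 32 + 33 + 19 + 38 + 27 + 44 + 21 + 46 + 23 + 31)/11 = 31.2727
Numerator Σ_{t=1}^{8}(y_t−ȳ)(y_{t+3}−ȳ) = -377.5868
Denominator Σ(y_t−ȳ)² = 772.1818
r_3 = -377.5868 / 772.1818 = -0.489

-0.489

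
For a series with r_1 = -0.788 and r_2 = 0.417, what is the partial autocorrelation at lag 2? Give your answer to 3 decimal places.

φ_{22} = (r_2 − r_1²) / (1 − r_1²)
r_1² = (-0.788)² = 0.620944
Numerator = 0.417 − 0.6209 = -0.2039; denominator = 1 − 0.6209 = 0.3791
φ_{22} = -0.2039 / 0.3791 = -0.538

-0.538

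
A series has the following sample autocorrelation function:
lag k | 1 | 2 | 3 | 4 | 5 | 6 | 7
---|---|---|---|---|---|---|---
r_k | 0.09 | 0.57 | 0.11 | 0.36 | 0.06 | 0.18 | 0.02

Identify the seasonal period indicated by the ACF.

The largest autocorrelation is r_2 = 0.57, with weaker echoes at lags 4 (0.36) and 6 (0.18); the remaining lags stay at or below 0.11.
The dominant spike at lag 2 indicates a seasonal period of 2.

2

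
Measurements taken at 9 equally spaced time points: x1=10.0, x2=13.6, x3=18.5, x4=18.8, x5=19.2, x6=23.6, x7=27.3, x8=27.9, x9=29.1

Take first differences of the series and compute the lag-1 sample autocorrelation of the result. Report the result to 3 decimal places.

First differences Δx: 3.6, 4.9, 0.3, 0.4, 4.4, 3.7, 0.6, 1.2
Mean of differences = 2.3875
Numerator Σ(Δx_t−Δx̄)(Δx_{t+1}−Δx̄) = 0.3686
Denominator Σ(Δx_t−Δx̄)² = 26.4688
r_1(Δx) = 0.3686 / 26.4688 = 0.014

0.014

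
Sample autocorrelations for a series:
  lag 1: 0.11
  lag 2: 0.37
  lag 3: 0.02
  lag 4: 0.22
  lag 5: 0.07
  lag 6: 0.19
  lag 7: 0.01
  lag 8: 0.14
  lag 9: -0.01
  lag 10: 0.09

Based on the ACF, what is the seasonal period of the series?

2

The largest autocorrelation is r_2 = 0.37, with weaker echoes at lags 4 (0.22) and 6 (0.19); the remaining lags stay at or below 0.14.
The dominant spike at lag 2 indicates a seasonal period of 2.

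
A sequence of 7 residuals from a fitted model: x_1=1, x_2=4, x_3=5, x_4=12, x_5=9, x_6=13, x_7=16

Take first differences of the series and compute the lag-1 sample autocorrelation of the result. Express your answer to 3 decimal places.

-0.716

First differences Δx: 3, 1, 7, -3, 4, 3
Mean of differences = 2.5000
Numerator Σ(Δx_t−Δx̄)(Δx_{t+1}−Δx̄) = -39.7500
Denominator Σ(Δx_t−Δx̄)² = 55.5000
r_1(Δx) = -39.7500 / 55.5000 = -0.716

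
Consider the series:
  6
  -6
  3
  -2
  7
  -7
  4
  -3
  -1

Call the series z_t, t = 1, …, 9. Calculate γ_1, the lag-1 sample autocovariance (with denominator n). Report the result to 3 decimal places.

-17.730

Mean z̄ = (6 − 6 + 3 − 2 + 7 − 7 + 4 − 3 − 1)/9 = 0.1111
Σ_{t=1}^{8}(z_t−z̄)(z_{t+1}−z̄) = -159.5679
γ_1 = -159.5679 / 9 = -17.730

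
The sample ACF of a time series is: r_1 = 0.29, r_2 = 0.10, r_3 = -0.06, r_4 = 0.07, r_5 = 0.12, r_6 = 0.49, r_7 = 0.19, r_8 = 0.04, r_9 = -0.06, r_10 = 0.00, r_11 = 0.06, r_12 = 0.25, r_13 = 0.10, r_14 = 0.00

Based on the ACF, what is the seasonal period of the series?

6

The largest autocorrelation is r_6 = 0.49; the remaining lags stay at or below 0.29. The elevated value at lag 1 (0.29), dropping to 0.10 at lag 2, reflects decaying short-term dependence rather than seasonality.
The dominant spike at lag 6 indicates a seasonal period of 6.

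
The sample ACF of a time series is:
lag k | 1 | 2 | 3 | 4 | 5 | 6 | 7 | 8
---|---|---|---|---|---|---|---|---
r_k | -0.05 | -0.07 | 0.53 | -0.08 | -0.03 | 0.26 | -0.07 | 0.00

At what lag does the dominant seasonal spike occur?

The largest autocorrelation is r_3 = 0.53, with a weaker echo at lag 6 (0.26); the remaining lags stay at or below 0.00.
The dominant spike at lag 3 indicates a seasonal period of 3.

3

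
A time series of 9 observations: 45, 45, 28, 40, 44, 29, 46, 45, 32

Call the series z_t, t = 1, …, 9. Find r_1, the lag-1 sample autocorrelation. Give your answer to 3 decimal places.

Mean z̄ = (45 + 45 + 28 + 40 + 44 + 29 + 46 + 45 + 32)/9 = 39.3333
Numerator Σ_{t=1}^{8}(z_t−z̄)(z_{t+1}−z̄) = -157.4444
Denominator Σ(z_t−z̄)² = 452.0000
r_1 = -157.4444 / 452.0000 = -0.348

-0.348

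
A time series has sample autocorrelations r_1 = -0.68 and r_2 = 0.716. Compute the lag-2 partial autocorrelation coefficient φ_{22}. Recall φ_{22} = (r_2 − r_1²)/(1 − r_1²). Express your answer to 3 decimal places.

0.472

φ_{22} = (r_2 − r_1²) / (1 − r_1²)
r_1² = (-0.68)² = 0.4624
Numerator = 0.716 − 0.4624 = 0.2536; denominator = 1 − 0.4624 = 0.5376
φ_{22} = 0.2536 / 0.5376 = 0.472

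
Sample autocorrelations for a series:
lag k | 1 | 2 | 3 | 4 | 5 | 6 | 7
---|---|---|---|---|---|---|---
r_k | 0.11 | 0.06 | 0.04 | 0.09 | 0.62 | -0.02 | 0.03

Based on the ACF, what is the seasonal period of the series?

5

The largest autocorrelation is r_5 = 0.62; the remaining lags stay at or below 0.11.
The dominant spike at lag 5 indicates a seasonal period of 5.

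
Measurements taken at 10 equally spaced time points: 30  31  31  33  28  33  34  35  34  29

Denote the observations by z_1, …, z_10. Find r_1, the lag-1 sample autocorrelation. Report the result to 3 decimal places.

Mean z̄ = (30 + 31 + 31 + 33 + 28 + 33 + 34 + 35 + 34 + 29)/10 = 31.8000
Numerator Σ_{t=1}^{9}(z_t−z̄)(z_{t+1}−z̄) = 2.5600
Denominator Σ(z_t−z̄)² = 49.6000
r_1 = 2.5600 / 49.6000 = 0.052

0.052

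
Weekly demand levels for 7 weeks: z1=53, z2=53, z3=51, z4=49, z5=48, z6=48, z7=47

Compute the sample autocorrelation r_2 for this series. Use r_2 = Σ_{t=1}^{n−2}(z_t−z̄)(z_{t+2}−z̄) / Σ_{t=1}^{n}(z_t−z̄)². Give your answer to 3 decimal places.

Mean z̄ = (53 + 53 + 51 + 49 + 48 + 48 + 47)/7 = 49.8571
Deviations from mean: 3.1429, 3.1429, 1.1429, -0.8571, -1.8571, -1.8571, -2.8571
Numerator Σ_{t=1}^{5}(z_t−z̄)(z_{t+2}−z̄) = 5.6735
Denominator Σ(z_t−z̄)² = 36.8571
r_2 = 5.6735 / 36.8571 = 0.154

0.154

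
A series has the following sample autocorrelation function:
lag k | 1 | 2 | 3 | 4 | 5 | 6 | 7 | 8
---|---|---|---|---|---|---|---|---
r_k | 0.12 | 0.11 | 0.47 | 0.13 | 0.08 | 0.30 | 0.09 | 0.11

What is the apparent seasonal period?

3

The largest autocorrelation is r_3 = 0.47, with a weaker echo at lag 6 (0.30); the remaining lags stay at or below 0.13.
The dominant spike at lag 3 indicates a seasonal period of 3.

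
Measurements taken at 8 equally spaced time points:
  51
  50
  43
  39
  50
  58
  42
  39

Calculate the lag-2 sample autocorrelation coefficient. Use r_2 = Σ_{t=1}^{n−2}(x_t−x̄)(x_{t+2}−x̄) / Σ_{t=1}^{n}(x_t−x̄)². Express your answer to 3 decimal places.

-0.753

Mean x̄ = (51 + 50 + 43 + 39 + 50 + 58 + 42 + 39)/8 = 46.5000
Deviations from mean: 4.5000, 3.5000, -3.5000, -7.5000, 3.5000, 11.5000, -4.5000, -7.5000
Numerator Σ_{t=1}^{6}(x_t−x̄)(x_{t+2}−x̄) = -242.5000
Denominator Σ(x_t−x̄)² = 322.0000
r_2 = -242.5000 / 322.0000 = -0.753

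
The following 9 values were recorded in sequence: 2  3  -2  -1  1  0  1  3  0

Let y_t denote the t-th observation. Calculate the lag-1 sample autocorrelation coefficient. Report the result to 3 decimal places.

Mean ȳ = (2 + 3 − 2 − 1 + 1 + 0 + 1 + 3 + 0)/9 = 0.7778
Numerator Σ_{t=1}^{8}(y_t−ȳ)(y_{t+1}−ȳ) = -0.4938
Denominator Σ(y_t−ȳ)² = 23.5556
r_1 = -0.4938 / 23.5556 = -0.021

-0.021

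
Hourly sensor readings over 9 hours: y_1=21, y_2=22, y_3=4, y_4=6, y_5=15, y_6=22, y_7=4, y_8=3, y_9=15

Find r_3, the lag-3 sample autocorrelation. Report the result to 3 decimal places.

Mean ȳ = (21 + 22 + 4 + 6 + 15 + 22 + 4 + 3 + 15)/9 = 12.4444
Numerator Σ_{t=1}^{6}(y_t−ȳ)(y_{t+3}−ȳ) = -56.7037
Denominator Σ(y_t−ȳ)² = 542.2222
r_3 = -56.7037 / 542.2222 = -0.105

-0.105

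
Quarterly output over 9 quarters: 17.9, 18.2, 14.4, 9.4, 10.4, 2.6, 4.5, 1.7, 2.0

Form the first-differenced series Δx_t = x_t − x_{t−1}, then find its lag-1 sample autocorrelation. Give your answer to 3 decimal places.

First differences Δx: 0.3, -3.8, -5.0, 1.0, -7.8, 1.9, -2.8, 0.3
Mean of differences = -1.9875
Numerator Σ(Δx_t−Δx̄)(Δx_{t+1}−Δx̄) = -52.6639
Denominator Σ(Δx_t−Δx̄)² = 81.3088
r_1(Δx) = -52.6639 / 81.3088 = -0.648

-0.648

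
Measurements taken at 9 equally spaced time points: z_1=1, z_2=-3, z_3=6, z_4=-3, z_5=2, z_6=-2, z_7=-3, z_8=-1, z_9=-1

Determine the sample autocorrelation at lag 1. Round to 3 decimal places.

Mean z̄ = (1 − 3 + 6 − 3 + 2 − 2 − 3 − 1 − 1)/9 = -0.4444
Numerator Σ_{t=1}^{8}(z_t−z̄)(z_{t+1}−z̄) = -40.9753
Denominator Σ(z_t−z̄)² = 72.2222
r_1 = -40.9753 / 72.2222 = -0.567

-0.567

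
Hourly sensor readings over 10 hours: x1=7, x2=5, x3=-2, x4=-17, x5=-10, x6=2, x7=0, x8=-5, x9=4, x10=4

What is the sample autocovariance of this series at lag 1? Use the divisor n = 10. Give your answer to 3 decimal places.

Mean x̄ = (7 + 5 − 2 − 17 − 10 + 2 + 0 − 5 + 4 + 4)/10 = -1.2000
Σ_{t=1}^{9}(x_t−x̄)(x_{t+1}−x̄) = 175.9600
γ_1 = 175.9600 / 10 = 17.596

17.596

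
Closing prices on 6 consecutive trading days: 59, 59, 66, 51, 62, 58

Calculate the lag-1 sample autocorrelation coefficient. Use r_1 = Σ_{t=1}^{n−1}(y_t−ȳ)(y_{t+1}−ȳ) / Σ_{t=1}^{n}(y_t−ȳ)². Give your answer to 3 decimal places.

-0.679

Mean ȳ = (59 + 59 + 66 + 51 + 62 + 58)/6 = 59.1667
Numerator Σ_{t=1}^{5}(y_t−ȳ)(y_{t+1}−ȳ) = -83.3611
Denominator Σ(y_t−ȳ)² = 122.8333
r_1 = -83.3611 / 122.8333 = -0.679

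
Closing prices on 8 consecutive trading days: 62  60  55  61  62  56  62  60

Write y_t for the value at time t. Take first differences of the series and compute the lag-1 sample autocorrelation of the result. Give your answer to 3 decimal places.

-0.477

First differences Δy: -2, -5, 6, 1, -6, 6, -2
Mean of differences = -0.2857
Numerator Σ(Δy_t−Δȳ)(Δy_{t+1}−Δȳ) = -67.5102
Denominator Σ(Δy_t−Δȳ)² = 141.4286
r_1(Δy) = -67.5102 / 141.4286 = -0.477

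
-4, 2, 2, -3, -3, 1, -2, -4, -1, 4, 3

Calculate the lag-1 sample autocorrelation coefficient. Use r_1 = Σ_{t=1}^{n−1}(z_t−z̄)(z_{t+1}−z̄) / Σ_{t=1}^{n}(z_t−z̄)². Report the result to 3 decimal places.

0.138

Mean z̄ = (-4 + 2 + 2 − 3 − 3 + 1 − 2 − 4 − 1 + 4 + 3)/11 = -0.4545
Numerator Σ_{t=1}^{10}(z_t−z̄)(z_{t+1}−z̄) = 11.9752
Denominator Σ(z_t−z̄)² = 86.7273
r_1 = 11.9752 / 86.7273 = 0.138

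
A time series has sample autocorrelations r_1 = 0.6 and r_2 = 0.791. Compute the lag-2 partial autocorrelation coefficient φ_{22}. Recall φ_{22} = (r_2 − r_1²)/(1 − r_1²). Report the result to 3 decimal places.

φ_{22} = (r_2 − r_1²) / (1 − r_1²)
r_1² = (0.6)² = 0.36
Numerator = 0.791 − 0.3600 = 0.4310; denominator = 1 − 0.3600 = 0.6400
φ_{22} = 0.4310 / 0.6400 = 0.673

0.673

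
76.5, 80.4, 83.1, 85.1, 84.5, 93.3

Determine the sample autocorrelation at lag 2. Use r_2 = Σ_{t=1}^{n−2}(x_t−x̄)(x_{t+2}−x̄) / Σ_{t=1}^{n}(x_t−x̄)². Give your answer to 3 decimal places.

Mean x̄ = (76.5 + 80.4 + 83.1 + 85.1 + 84.5 + 93.3)/6 = 83.8167
Deviations from mean: -7.3167, -3.4167, -0.7167, 1.2833, 0.6833, 9.4833
Σ(x_t−x̄)(x_{t+2}−x̄) = (5.2436) + (-4.3847) + (-0.4897) + (12.1703) = 12.5394
Denominator Σ(x_t−x̄)² = 157.7683
r_2 = 12.5394 / 157.7683 = 0.079

0.079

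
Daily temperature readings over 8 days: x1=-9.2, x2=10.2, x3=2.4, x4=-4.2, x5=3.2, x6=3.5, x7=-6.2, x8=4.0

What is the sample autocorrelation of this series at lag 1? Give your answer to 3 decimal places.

-0.461

Mean x̄ = (-9.2 + 10.2 + 2.4 − 4.2 + 3.2 + 3.5 − 6.2 + 4.0)/8 = 0.4625
Σ(x_t−x̄)(x_{t+1}−x̄) = (-94.0886) + (18.8664) + (-9.0336) + (-12.7636) + (8.3152) + (-20.2373) + (-23.5686) = -132.5102
Denominator Σ(x_t−x̄)² = 287.2988
r_1 = -132.5102 / 287.2988 = -0.461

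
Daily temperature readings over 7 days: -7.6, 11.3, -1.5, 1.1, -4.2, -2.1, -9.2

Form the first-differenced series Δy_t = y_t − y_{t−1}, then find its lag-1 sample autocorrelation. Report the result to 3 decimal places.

First differences Δy: 18.9, -12.8, 2.6, -5.3, 2.1, -7.1
Mean of differences = -0.2667
Numerator Σ(Δy_t−Δȳ)(Δy_{t+1}−Δȳ) = -318.6644
Denominator Σ(Δy_t−Δȳ)² = 610.2933
r_1(Δy) = -318.6644 / 610.2933 = -0.522

-0.522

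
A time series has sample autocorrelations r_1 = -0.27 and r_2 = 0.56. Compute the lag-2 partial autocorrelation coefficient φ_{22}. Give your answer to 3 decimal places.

φ_{22} = (r_2 − r_1²) / (1 − r_1²)
r_1² = (-0.27)² = 0.0729
Numerator = 0.56 − 0.0729 = 0.4871; denominator = 1 − 0.0729 = 0.9271
φ_{22} = 0.4871 / 0.9271 = 0.525

0.525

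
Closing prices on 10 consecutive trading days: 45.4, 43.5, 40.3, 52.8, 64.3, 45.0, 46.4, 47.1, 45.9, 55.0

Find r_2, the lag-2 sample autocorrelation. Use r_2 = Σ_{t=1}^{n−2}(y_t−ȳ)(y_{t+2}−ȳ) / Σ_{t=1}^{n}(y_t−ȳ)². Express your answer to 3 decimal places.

Mean ȳ = (45.4 + 43.5 + 40.3 + 52.8 + 64.3 + 45.0 + 46.4 + 47.1 + 45.9 + 55.0)/10 = 48.5700
Numerator Σ_{t=1}^{8}(y_t−ȳ)(y_{t+2}−ȳ) = -172.9628
Denominator Σ(y_t−ȳ)² = 437.5610
r_2 = -172.9628 / 437.5610 = -0.395

-0.395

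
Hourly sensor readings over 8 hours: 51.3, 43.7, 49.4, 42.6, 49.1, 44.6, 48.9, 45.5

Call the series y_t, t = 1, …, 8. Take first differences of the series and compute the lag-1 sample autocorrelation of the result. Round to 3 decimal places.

First differences Δy: -7.6, 5.7, -6.8, 6.5, -4.5, 4.3, -3.4
Mean of differences = -0.8286
Numerator Σ(Δy_t−Δȳ)(Δy_{t+1}−Δȳ) = -185.8780
Denominator Σ(Δy_t−Δȳ)² = 224.2343
r_1(Δy) = -185.8780 / 224.2343 = -0.829

-0.829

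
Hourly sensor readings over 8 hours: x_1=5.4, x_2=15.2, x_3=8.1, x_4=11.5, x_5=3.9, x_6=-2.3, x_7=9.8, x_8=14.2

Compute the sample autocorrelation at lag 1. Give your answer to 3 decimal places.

Mean x̄ = (5.4 + 15.2 + 8.1 + 11.5 + 3.9 − 2.3 + 9.8 + 14.2)/8 = 8.2250
Deviations from mean: -2.8250, 6.9750, -0.1250, 3.2750, -4.3250, -10.5250, 1.5750, 5.9750
Numerator Σ_{t=1}^{7}(x_t−x̄)(x_{t+1}−x̄) = 3.2044
Denominator Σ(x_t−x̄)² = 235.0350
r_1 = 3.2044 / 235.0350 = 0.014

0.014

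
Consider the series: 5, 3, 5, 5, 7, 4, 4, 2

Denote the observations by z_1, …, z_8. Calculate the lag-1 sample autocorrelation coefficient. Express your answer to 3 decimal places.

0.023

Mean z̄ = (5 + 3 + 5 + 5 + 7 + 4 + 4 + 2)/8 = 4.3750
Numerator Σ_{t=1}^{7}(z_t−z̄)(z_{t+1}−z̄) = 0.3594
Denominator Σ(z_t−z̄)² = 15.8750
r_1 = 0.3594 / 15.8750 = 0.023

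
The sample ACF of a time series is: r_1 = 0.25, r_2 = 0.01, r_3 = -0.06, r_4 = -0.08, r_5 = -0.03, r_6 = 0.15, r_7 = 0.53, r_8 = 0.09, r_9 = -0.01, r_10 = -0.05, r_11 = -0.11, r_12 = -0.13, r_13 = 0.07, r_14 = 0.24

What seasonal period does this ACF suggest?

The largest autocorrelation is r_7 = 0.53; the remaining lags stay at or below 0.25. The elevated value at lag 1 (0.25), dropping to 0.01 at lag 2, reflects decaying short-term dependence rather than seasonality.
The dominant spike at lag 7 indicates a seasonal period of 7.

7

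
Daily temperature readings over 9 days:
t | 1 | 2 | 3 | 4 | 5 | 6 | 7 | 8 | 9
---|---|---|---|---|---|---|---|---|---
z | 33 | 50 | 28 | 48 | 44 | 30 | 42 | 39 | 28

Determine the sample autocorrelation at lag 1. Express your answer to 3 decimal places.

Mean z̄ = (33 + 50 + 28 + 48 + 44 + 30 + 42 + 39 + 28)/9 = 38.0000
Numerator Σ_{t=1}^{8}(z_t−z̄)(z_{t+1}−z̄) = -306.0000
Denominator Σ(z_t−z̄)² = 586.0000
r_1 = -306.0000 / 586.0000 = -0.522

-0.522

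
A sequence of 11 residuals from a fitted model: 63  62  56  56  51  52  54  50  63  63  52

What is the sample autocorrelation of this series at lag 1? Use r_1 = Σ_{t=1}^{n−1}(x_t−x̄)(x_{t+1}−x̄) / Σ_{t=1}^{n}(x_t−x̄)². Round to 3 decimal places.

0.213

Mean x̄ = (63 + 62 + 56 + 56 + 51 + 52 + 54 + 50 + 63 + 63 + 52)/11 = 56.5455
Numerator Σ_{t=1}^{10}(x_t−x̄)(x_{t+1}−x̄) = 59.0661
Denominator Σ(x_t−x̄)² = 276.7273
r_1 = 59.0661 / 276.7273 = 0.213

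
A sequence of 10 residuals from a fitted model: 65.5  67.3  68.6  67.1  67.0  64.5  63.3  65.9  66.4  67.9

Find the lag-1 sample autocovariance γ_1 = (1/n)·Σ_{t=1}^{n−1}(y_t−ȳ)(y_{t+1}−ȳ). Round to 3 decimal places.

0.937

Mean ȳ = (65.5 + 67.3 + 68.6 + 67.1 + 67.0 + 64.5 + 63.3 + 65.9 + 66.4 + 67.9)/10 = 66.3500
Σ_{t=1}^{9}(y_t−ȳ)(y_{t+1}−ȳ) = 9.3725
γ_1 = 9.3725 / 10 = 0.937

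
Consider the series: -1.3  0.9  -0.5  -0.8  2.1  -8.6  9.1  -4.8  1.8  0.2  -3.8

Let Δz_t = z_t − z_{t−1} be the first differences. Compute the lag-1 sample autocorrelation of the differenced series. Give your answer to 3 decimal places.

-0.811

First differences Δz: 2.2, -1.4, -0.3, 2.9, -10.7, 17.7, -13.9, 6.6, -1.6, -4.0
Mean of differences = -0.2500
Numerator Σ(Δz_t−Δz̄)(Δz_{t+1}−Δz̄) = -566.1175
Denominator Σ(Δz_t−Δz̄)² = 697.7850
r_1(Δz) = -566.1175 / 697.7850 = -0.811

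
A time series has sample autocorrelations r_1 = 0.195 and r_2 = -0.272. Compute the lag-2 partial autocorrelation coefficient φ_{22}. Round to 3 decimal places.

-0.322

φ_{22} = (r_2 − r_1²) / (1 − r_1²)
r_1² = (0.195)² = 0.038025
Numerator = -0.272 − 0.0380 = -0.3100; denominator = 1 − 0.0380 = 0.9620
φ_{22} = -0.3100 / 0.9620 = -0.322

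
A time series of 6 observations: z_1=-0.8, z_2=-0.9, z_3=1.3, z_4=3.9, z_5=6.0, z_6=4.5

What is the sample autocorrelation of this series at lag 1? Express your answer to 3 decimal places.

Mean z̄ = (-0.8 − 0.9 + 1.3 + 3.9 + 6.0 + 4.5)/6 = 2.3333
Deviations from mean: -3.1333, -3.2333, -1.0333, 1.5667, 3.6667, 2.1667
Σ(z_t−z̄)(z_{t+1}−z̄) = (10.1311) + (3.3411) + (-1.6189) + (5.7444) + (7.9444) = 25.5422
Denominator Σ(z_t−z̄)² = 41.9333
r_1 = 25.5422 / 41.9333 = 0.609

0.609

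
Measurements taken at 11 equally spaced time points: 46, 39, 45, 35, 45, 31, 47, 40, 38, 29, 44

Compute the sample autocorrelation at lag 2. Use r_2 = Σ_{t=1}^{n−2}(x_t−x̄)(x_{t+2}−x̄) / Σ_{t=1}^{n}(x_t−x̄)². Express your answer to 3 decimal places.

Mean x̄ = (46 + 39 + 45 + 35 + 45 + 31 + 47 + 40 + 38 + 29 + 44)/11 = 39.9091
Numerator Σ_{t=1}^{9}(x_t−x̄)(x_{t+2}−x̄) = 118.0744
Denominator Σ(x_t−x̄)² = 382.9091
r_2 = 118.0744 / 382.9091 = 0.308

0.308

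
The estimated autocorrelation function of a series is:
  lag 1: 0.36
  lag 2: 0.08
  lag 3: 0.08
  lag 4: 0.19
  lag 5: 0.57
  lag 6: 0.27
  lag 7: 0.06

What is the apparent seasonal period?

5

The largest autocorrelation is r_5 = 0.57; the remaining lags stay at or below 0.36. The elevated value at lag 1 (0.36), dropping to 0.08 at lag 2, reflects decaying short-term dependence rather than seasonality.
The dominant spike at lag 5 indicates a seasonal period of 5.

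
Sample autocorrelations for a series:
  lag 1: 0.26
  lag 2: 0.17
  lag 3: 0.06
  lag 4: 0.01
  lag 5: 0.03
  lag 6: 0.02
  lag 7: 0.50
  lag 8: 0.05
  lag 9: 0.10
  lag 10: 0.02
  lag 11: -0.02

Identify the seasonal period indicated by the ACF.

The largest autocorrelation is r_7 = 0.50; the remaining lags stay at or below 0.26. The elevated value at lag 1 (0.26), dropping to 0.17 at lag 2, reflects decaying short-term dependence rather than seasonality.
The dominant spike at lag 7 indicates a seasonal period of 7.

7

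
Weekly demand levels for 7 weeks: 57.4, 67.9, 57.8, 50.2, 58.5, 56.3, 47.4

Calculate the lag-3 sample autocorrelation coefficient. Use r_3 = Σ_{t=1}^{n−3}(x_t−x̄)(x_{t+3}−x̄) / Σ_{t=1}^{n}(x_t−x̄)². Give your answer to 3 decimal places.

Mean x̄ = (57.4 + 67.9 + 57.8 + 50.2 + 58.5 + 56.3 + 47.4)/7 = 56.5000
Σ(x_t−x̄)(x_{t+3}−x̄) = (-5.6700) + (22.8000) + (-0.2600) + (57.3300) = 74.2000
Denominator Σ(x_t−x̄)² = 259.0000
r_3 = 74.2000 / 259.0000 = 0.286

0.286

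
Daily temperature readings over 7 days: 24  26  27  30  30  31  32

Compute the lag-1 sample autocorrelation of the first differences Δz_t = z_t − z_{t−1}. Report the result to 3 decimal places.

-0.458

First differences Δz: 2, 1, 3, 0, 1, 1
Mean of differences = 1.3333
Numerator Σ(Δz_t−Δz̄)(Δz_{t+1}−Δz̄) = -2.4444
Denominator Σ(Δz_t−Δz̄)² = 5.3333
r_1(Δz) = -2.4444 / 5.3333 = -0.458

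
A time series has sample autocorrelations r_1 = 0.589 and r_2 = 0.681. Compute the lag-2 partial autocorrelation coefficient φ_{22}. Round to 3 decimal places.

φ_{22} = (r_2 − r_1²) / (1 − r_1²)
r_1² = (0.589)² = 0.346921
Numerator = 0.681 − 0.3469 = 0.3341; denominator = 1 − 0.3469 = 0.6531
φ_{22} = 0.3341 / 0.6531 = 0.512

0.512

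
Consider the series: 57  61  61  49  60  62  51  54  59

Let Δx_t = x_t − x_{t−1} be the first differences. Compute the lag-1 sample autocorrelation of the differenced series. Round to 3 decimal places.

-0.337

First differences Δx: 4, 0, -12, 11, 2, -11, 3, 5
Mean of differences = 0.2500
Numerator Σ(Δx_t−Δx̄)(Δx_{t+1}−Δx̄) = -148.3125
Denominator Σ(Δx_t−Δx̄)² = 439.5000
r_1(Δx) = -148.3125 / 439.5000 = -0.337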